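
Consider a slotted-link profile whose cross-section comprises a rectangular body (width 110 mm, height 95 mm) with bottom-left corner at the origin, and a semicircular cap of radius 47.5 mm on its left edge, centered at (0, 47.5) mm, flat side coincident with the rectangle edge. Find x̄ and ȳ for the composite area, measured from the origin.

x̄ = 35.97 mm, ȳ = 47.50 mm

rectangular body: A = 110 × 95 = 10450.00, centroid at (55.00, 47.50).
semicircular end: A = ½π·47.5² = 3544.11, centroid at (-20.16, 47.50).
ΣA = 13994.11 mm²
ΣAx̄ = (10450.00)(55.00) + (3544.11)(-20.16) = 503302.08 mm³
ΣAȳ = (10450.00)(47.50) + (3544.11)(47.50) = 664720.19 mm³
x̄ = 503302.08 / 13994.11 = 35.97 mm
ȳ = 664720.19 / 13994.11 = 47.50 mm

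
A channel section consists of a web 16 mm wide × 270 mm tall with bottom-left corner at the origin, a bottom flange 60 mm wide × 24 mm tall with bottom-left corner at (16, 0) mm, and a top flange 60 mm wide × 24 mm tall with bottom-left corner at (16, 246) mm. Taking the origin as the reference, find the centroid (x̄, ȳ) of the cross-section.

x̄ = 23.20 mm, ȳ = 135.00 mm

web: A = 16 × 270 = 4320.00, centroid at (8.00, 135.00).
bottom flange: A = 60 × 24 = 1440.00, centroid at (46.00, 12.00).
top flange: A = 60 × 24 = 1440.00, centroid at (46.00, 258.00).
ΣA = 7200.00 mm²
ΣAx̄ = (4320.00)(8.00) + (1440.00)(46.00) + (1440.00)(46.00) = 167040.00 mm³
ΣAȳ = (4320.00)(135.00) + (1440.00)(12.00) + (1440.00)(258.00) = 972000.00 mm³
x̄ = 167040.00 / 7200.00 = 23.20 mm
ȳ = 972000.00 / 7200.00 = 135.00 mm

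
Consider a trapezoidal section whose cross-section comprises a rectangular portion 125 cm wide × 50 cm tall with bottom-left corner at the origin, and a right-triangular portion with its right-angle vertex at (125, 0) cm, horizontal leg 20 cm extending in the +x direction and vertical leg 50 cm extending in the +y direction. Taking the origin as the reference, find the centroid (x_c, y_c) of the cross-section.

x_c = 67.62 cm, y_c = 24.38 cm

Part | A | x̄ᵢ | ȳᵢ | A·x̄ᵢ | A·ȳᵢ
rectangular portion | 6250.00 | 62.50 | 25.00 | 390625.00 | 156250.00
triangular portion | 500.00 | 131.67 | 16.67 | 65833.33 | 8333.33
Σ | 6750.00 |  |  | 456458.33 | 164583.33
x_c = 456458.33 / 6750.00 = 67.62 cm
y_c = 164583.33 / 6750.00 = 24.38 cm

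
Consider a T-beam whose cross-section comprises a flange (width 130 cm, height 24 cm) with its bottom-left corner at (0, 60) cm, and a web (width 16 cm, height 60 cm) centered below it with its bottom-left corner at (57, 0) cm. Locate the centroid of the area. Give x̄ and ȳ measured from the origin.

x̄ = 65.00 cm, ȳ = 62.12 cm

Part | A | x̄ᵢ | ȳᵢ | A·x̄ᵢ | A·ȳᵢ
web | 960.00 | 65.00 | 30.00 | 62400.00 | 28800.00
flange | 3120.00 | 65.00 | 72.00 | 202800.00 | 224640.00
Σ | 4080.00 |  |  | 265200.00 | 253440.00
x̄ = 265200.00 / 4080.00 = 65.00 cm
ȳ = 253440.00 / 4080.00 = 62.12 cm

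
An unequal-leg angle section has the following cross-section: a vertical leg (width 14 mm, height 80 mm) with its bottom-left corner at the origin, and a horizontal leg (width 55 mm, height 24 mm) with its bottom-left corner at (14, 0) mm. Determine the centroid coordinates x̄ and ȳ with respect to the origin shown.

x̄ = 25.66 mm, ȳ = 24.85 mm

vertical leg: A = 14 × 80 = 1120.00, centroid at (7.00, 40.00).
horizontal leg: A = 55 × 24 = 1320.00, centroid at (41.50, 12.00).
ΣA = 2440.00 mm², ΣAx̄ = 62620.00 mm³, ΣAȳ = 60640.00 mm³.
x̄ = 62620.00/2440.00 = 25.66 mm; ȳ = 60640.00/2440.00 = 24.85 mm.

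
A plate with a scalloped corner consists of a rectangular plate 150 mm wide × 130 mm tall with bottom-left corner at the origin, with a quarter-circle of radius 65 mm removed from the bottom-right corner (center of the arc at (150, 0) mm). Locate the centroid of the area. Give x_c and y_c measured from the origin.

plate: A = 150 × 130 = 19500.00, centroid at (75.00, 65.00).
removed quarter-circle: A = −¼π·65² = -3318.31, centroid at (122.41, 27.59).
ΣA = 16181.69 mm²
ΣAx_c = (19500.00)(75.00) + (-3318.31)(122.41) = 1056295.58 mm³
ΣAy_c = (19500.00)(65.00) + (-3318.31)(27.59) = 1175958.33 mm³
x_c = 1056295.58 / 16181.69 = 65.28 mm
y_c = 1175958.33 / 16181.69 = 72.67 mm

x_c = 65.28 mm, y_c = 72.67 mm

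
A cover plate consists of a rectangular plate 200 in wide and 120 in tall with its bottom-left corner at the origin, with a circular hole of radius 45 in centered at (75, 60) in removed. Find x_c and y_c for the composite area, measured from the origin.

x_c = 109.02 in, y_c = 60.00 in

plate: A = 200 × 120 = 24000.00, centroid at (100.00, 60.00).
hole: A = −π·45² = -6361.73, centroid at (75.00, 60.00).
ΣA = 17638.27 in², ΣAx_c = 1922870.62 in³, ΣAy_c = 1058296.49 in³.
x_c = 1922870.62/17638.27 = 109.02 in; y_c = 1058296.49/17638.27 = 60.00 in.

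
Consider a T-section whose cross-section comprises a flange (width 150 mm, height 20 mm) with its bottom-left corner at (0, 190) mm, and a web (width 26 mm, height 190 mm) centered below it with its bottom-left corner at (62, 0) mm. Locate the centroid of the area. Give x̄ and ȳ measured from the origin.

web: A = 26 × 190 = 4940.00, centroid at (75.00, 95.00).
flange: A = 150 × 20 = 3000.00, centroid at (75.00, 200.00).
ΣA = 7940.00 mm²
ΣAx̄ = (4940.00)(75.00) + (3000.00)(75.00) = 595500.00 mm³
ΣAȳ = (4940.00)(95.00) + (3000.00)(200.00) = 1069300.00 mm³
x̄ = 595500.00 / 7940.00 = 75.00 mm
ȳ = 1069300.00 / 7940.00 = 134.67 mm

x̄ = 75.00 mm, ȳ = 134.67 mm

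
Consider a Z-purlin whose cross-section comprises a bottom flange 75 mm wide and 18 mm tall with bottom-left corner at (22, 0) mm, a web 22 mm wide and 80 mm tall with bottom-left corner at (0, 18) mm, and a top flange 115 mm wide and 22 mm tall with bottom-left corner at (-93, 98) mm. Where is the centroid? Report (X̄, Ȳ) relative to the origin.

bottom flange: A = 75 × 18 = 1350.00, centroid at (59.50, 9.00).
web: A = 22 × 80 = 1760.00, centroid at (11.00, 58.00).
top flange: A = 115 × 22 = 2530.00, centroid at (-35.50, 109.00).
ΣA = 5640.00 mm², ΣAX̄ = 9870.00 mm³, ΣAȲ = 390000.00 mm³.
X̄ = 9870.00/5640.00 = 1.75 mm; Ȳ = 390000.00/5640.00 = 69.15 mm.

X̄ = 1.75 mm, Ȳ = 69.15 mm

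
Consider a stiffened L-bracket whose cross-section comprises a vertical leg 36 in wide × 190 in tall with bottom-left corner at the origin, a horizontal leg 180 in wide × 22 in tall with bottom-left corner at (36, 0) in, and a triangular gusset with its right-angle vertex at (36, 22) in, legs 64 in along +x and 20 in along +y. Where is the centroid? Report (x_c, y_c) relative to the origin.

x_c = 57.59 in, y_c = 62.21 in

vertical leg: A = 36 × 190 = 6840.00, centroid at (18.00, 95.00).
horizontal leg: A = 180 × 22 = 3960.00, centroid at (126.00, 11.00).
gusset: A = ½·64·20 = 640.00, centroid at (57.33, 28.67).
ΣA = 11440.00 in²
ΣAx_c = (6840.00)(18.00) + (3960.00)(126.00) + (640.00)(57.33) = 658773.33 in³
ΣAy_c = (6840.00)(95.00) + (3960.00)(11.00) + (640.00)(28.67) = 711706.67 in³
x_c = 658773.33 / 11440.00 = 57.59 in
y_c = 711706.67 / 11440.00 = 62.21 in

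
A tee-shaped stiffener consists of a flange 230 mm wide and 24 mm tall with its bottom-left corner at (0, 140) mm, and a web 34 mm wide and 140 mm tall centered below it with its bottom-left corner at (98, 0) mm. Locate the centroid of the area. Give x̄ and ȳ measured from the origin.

x̄ = 115.00 mm, ȳ = 114.03 mm

web: A = 34 × 140 = 4760.00, centroid at (115.00, 70.00).
flange: A = 230 × 24 = 5520.00, centroid at (115.00, 152.00).
ΣA = 10280.00 mm², ΣAx̄ = 1182200.00 mm³, ΣAȳ = 1172240.00 mm³.
x̄ = 1182200.00/10280.00 = 115.00 mm; ȳ = 1172240.00/10280.00 = 114.03 mm.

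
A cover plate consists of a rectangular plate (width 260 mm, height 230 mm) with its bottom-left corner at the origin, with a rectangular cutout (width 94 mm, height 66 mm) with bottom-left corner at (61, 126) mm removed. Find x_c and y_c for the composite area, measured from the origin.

plate: A = 260 × 230 = 59800.00, centroid at (130.00, 115.00).
hole: A = −(94 × 66) = -6204.00, centroid at (108.00, 159.00).
ΣA = 53596.00 mm², ΣAx_c = 7103968.00 mm³, ΣAy_c = 5890564.00 mm³.
x_c = 7103968.00/53596.00 = 132.55 mm; y_c = 5890564.00/53596.00 = 109.91 mm.

x_c = 132.55 mm, y_c = 109.91 mm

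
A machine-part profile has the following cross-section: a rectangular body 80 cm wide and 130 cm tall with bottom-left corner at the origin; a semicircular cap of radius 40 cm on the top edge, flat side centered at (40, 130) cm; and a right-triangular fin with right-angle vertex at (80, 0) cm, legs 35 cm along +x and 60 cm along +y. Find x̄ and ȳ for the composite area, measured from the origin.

rectangular body: A = 80 × 130 = 10400.00, centroid at (40.00, 65.00).
semicircular top: A = ½π·40² = 2513.27, centroid at (40.00, 146.98).
triangular fin: A = ½·35·60 = 1050.00, centroid at (91.67, 20.00).
ΣA = 13963.27 cm²
ΣAx̄ = (10400.00)(40.00) + (2513.27)(40.00) + (1050.00)(91.67) = 612780.96 cm³
ΣAȳ = (10400.00)(65.00) + (2513.27)(146.98) + (1050.00)(20.00) = 1066392.30 cm³
x̄ = 612780.96 / 13963.27 = 43.89 cm
ȳ = 1066392.30 / 13963.27 = 76.37 cm

x̄ = 43.89 cm, ȳ = 76.37 cm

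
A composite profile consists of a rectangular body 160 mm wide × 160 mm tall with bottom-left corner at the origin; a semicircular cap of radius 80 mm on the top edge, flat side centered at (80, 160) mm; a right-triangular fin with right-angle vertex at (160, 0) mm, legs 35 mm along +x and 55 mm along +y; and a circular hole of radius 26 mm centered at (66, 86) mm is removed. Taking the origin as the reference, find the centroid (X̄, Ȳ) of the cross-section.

X̄ = 83.42 mm, Ȳ = 111.12 mm

rectangular body: A = 160 × 160 = 25600.00, centroid at (80.00, 80.00).
semicircular top: A = ½π·80² = 10053.10, centroid at (80.00, 193.95).
triangular fin: A = ½·35·55 = 962.50, centroid at (171.67, 18.33).
hole: A = −π·26² = -2123.72, centroid at (66.00, 86.00).
ΣA = 34491.88 mm², ΣAX̄ = 2877311.59 mm³, ΣAȲ = 3832834.97 mm³.
X̄ = 2877311.59/34491.88 = 83.42 mm; Ȳ = 3832834.97/34491.88 = 111.12 mm.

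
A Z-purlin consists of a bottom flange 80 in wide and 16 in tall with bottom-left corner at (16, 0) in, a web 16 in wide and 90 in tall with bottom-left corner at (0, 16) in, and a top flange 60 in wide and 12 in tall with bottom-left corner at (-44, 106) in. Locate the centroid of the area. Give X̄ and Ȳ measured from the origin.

X̄ = 21.26 in, Ȳ = 51.95 in

Part | A | x̄ᵢ | ȳᵢ | A·x̄ᵢ | A·ȳᵢ
bottom flange | 1280.00 | 56.00 | 8.00 | 71680.00 | 10240.00
web | 1440.00 | 8.00 | 61.00 | 11520.00 | 87840.00
top flange | 720.00 | -14.00 | 112.00 | -10080.00 | 80640.00
Σ | 3440.00 |  |  | 73120.00 | 178720.00
X̄ = 73120.00 / 3440.00 = 21.26 in
Ȳ = 178720.00 / 3440.00 = 51.95 in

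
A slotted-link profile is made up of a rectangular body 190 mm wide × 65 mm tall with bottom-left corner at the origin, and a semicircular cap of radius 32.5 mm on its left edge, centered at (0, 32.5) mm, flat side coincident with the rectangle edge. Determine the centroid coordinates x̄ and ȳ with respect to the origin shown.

x̄ = 82.12 mm, ȳ = 32.50 mm

rectangular body: A = 190 × 65 = 12350.00, centroid at (95.00, 32.50).
semicircular end: A = ½π·32.5² = 1659.15, centroid at (-13.79, 32.50).
ΣA = 14009.15 mm², ΣAx̄ = 1150364.58 mm³, ΣAȳ = 455297.49 mm³.
x̄ = 1150364.58/14009.15 = 82.12 mm; ȳ = 455297.49/14009.15 = 32.50 mm.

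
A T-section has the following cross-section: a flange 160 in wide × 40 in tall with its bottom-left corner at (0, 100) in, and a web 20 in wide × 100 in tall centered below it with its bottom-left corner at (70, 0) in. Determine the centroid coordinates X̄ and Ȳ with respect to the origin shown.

web: A = 20 × 100 = 2000.00, centroid at (80.00, 50.00).
flange: A = 160 × 40 = 6400.00, centroid at (80.00, 120.00).
ΣA = 8400.00 in²
ΣAX̄ = (2000.00)(80.00) + (6400.00)(80.00) = 672000.00 in³
ΣAȲ = (2000.00)(50.00) + (6400.00)(120.00) = 868000.00 in³
X̄ = 672000.00 / 8400.00 = 80.00 in
Ȳ = 868000.00 / 8400.00 = 103.33 in

X̄ = 80.00 in, Ȳ = 103.33 in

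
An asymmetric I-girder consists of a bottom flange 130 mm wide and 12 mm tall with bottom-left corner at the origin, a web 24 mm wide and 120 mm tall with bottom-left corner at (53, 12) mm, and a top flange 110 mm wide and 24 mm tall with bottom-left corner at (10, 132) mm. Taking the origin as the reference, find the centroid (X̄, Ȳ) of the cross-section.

X̄ = 65.00 mm, Ȳ = 84.31 mm

Part | A | x̄ᵢ | ȳᵢ | A·x̄ᵢ | A·ȳᵢ
bottom flange | 1560.00 | 65.00 | 6.00 | 101400.00 | 9360.00
web | 2880.00 | 65.00 | 72.00 | 187200.00 | 207360.00
top flange | 2640.00 | 65.00 | 144.00 | 171600.00 | 380160.00
Σ | 7080.00 |  |  | 460200.00 | 596880.00
X̄ = 460200.00 / 7080.00 = 65.00 mm
Ȳ = 596880.00 / 7080.00 = 84.31 mm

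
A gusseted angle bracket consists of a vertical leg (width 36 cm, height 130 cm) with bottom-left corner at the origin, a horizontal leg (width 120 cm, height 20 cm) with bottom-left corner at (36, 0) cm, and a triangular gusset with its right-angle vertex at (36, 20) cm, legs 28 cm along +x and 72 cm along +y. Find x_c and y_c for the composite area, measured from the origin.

x_c = 44.55 cm, y_c = 46.06 cm

vertical leg: A = 36 × 130 = 4680.00, centroid at (18.00, 65.00).
horizontal leg: A = 120 × 20 = 2400.00, centroid at (96.00, 10.00).
gusset: A = ½·28·72 = 1008.00, centroid at (45.33, 44.00).
ΣA = 8088.00 cm²
ΣAx_c = (4680.00)(18.00) + (2400.00)(96.00) + (1008.00)(45.33) = 360336.00 cm³
ΣAy_c = (4680.00)(65.00) + (2400.00)(10.00) + (1008.00)(44.00) = 372552.00 cm³
x_c = 360336.00 / 8088.00 = 44.55 cm
y_c = 372552.00 / 8088.00 = 46.06 cm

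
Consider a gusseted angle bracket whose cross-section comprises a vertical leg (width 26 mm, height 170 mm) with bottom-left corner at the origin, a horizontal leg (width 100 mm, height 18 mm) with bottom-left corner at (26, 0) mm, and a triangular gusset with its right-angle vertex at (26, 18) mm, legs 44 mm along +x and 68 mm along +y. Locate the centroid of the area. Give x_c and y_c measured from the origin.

x_c = 33.06 mm, y_c = 58.68 mm

Part | A | x̄ᵢ | ȳᵢ | A·x̄ᵢ | A·ȳᵢ
vertical leg | 4420.00 | 13.00 | 85.00 | 57460.00 | 375700.00
horizontal leg | 1800.00 | 76.00 | 9.00 | 136800.00 | 16200.00
gusset | 1496.00 | 40.67 | 40.67 | 60837.33 | 60837.33
Σ | 7716.00 |  |  | 255097.33 | 452737.33
x_c = 255097.33 / 7716.00 = 33.06 mm
y_c = 452737.33 / 7716.00 = 58.68 mm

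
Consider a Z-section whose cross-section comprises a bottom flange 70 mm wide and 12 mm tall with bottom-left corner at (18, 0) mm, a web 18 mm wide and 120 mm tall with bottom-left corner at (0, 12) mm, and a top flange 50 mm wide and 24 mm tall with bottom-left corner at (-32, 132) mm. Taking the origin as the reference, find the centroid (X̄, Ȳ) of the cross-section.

X̄ = 13.23 mm, Ȳ = 79.37 mm

Part | A | x̄ᵢ | ȳᵢ | A·x̄ᵢ | A·ȳᵢ
bottom flange | 840.00 | 53.00 | 6.00 | 44520.00 | 5040.00
web | 2160.00 | 9.00 | 72.00 | 19440.00 | 155520.00
top flange | 1200.00 | -7.00 | 144.00 | -8400.00 | 172800.00
Σ | 4200.00 |  |  | 55560.00 | 333360.00
X̄ = 55560.00 / 4200.00 = 13.23 mm
Ȳ = 333360.00 / 4200.00 = 79.37 mm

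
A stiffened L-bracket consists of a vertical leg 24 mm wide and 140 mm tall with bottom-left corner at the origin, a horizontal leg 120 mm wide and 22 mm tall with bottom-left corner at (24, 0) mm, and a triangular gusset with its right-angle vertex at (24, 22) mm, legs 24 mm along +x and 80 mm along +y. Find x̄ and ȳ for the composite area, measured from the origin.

vertical leg: A = 24 × 140 = 3360.00, centroid at (12.00, 70.00).
horizontal leg: A = 120 × 22 = 2640.00, centroid at (84.00, 11.00).
gusset: A = ½·24·80 = 960.00, centroid at (32.00, 48.67).
ΣA = 6960.00 mm², ΣAx̄ = 292800.00 mm³, ΣAȳ = 310960.00 mm³.
x̄ = 292800.00/6960.00 = 42.07 mm; ȳ = 310960.00/6960.00 = 44.68 mm.

x̄ = 42.07 mm, ȳ = 44.68 mm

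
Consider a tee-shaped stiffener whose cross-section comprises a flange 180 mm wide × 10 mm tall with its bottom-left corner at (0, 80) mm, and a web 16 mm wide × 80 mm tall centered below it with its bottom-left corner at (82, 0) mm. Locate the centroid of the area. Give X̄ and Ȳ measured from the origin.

X̄ = 90.00 mm, Ȳ = 66.30 mm

web: A = 16 × 80 = 1280.00, centroid at (90.00, 40.00).
flange: A = 180 × 10 = 1800.00, centroid at (90.00, 85.00).
ΣA = 3080.00 mm²
ΣAX̄ = (1280.00)(90.00) + (1800.00)(90.00) = 277200.00 mm³
ΣAȲ = (1280.00)(40.00) + (1800.00)(85.00) = 204200.00 mm³
X̄ = 277200.00 / 3080.00 = 90.00 mm
Ȳ = 204200.00 / 3080.00 = 66.30 mm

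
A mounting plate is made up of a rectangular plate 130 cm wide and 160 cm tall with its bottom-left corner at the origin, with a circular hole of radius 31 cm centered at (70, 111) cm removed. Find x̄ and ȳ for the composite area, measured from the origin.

plate: A = 130 × 160 = 20800.00, centroid at (65.00, 80.00).
hole: A = −π·31² = -3019.07, centroid at (70.00, 111.00).
ΣA = 17780.93 cm²
ΣAx̄ = (20800.00)(65.00) + (-3019.07)(70.00) = 1140665.06 cm³
ΣAȳ = (20800.00)(80.00) + (-3019.07)(111.00) = 1328883.17 cm³
x̄ = 1140665.06 / 17780.93 = 64.15 cm
ȳ = 1328883.17 / 17780.93 = 74.74 cm

x̄ = 64.15 cm, ȳ = 74.74 cm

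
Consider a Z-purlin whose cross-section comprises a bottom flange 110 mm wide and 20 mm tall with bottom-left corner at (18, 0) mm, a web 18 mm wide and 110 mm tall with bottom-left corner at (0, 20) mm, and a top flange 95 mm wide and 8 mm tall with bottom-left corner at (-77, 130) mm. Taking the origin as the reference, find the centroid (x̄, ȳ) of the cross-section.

x̄ = 31.58 mm, ȳ = 55.13 mm

bottom flange: A = 110 × 20 = 2200.00, centroid at (73.00, 10.00).
web: A = 18 × 110 = 1980.00, centroid at (9.00, 75.00).
top flange: A = 95 × 8 = 760.00, centroid at (-29.50, 134.00).
ΣA = 4940.00 mm²
ΣAx̄ = (2200.00)(73.00) + (1980.00)(9.00) + (760.00)(-29.50) = 156000.00 mm³
ΣAȳ = (2200.00)(10.00) + (1980.00)(75.00) + (760.00)(134.00) = 272340.00 mm³
x̄ = 156000.00 / 4940.00 = 31.58 mm
ȳ = 272340.00 / 4940.00 = 55.13 mm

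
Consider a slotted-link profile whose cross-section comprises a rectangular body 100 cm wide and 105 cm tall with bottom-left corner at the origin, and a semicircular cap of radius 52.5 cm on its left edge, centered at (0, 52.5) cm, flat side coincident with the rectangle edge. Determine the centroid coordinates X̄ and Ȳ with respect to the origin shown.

rectangular body: A = 100 × 105 = 10500.00, centroid at (50.00, 52.50).
semicircular end: A = ½π·52.5² = 4329.51, centroid at (-22.28, 52.50).
ΣA = 14829.51 cm²
ΣAX̄ = (10500.00)(50.00) + (4329.51)(-22.28) = 428531.25 cm³
ΣAȲ = (10500.00)(52.50) + (4329.51)(52.50) = 778549.14 cm³
X̄ = 428531.25 / 14829.51 = 28.90 cm
Ȳ = 778549.14 / 14829.51 = 52.50 cm

X̄ = 28.90 cm, Ȳ = 52.50 cm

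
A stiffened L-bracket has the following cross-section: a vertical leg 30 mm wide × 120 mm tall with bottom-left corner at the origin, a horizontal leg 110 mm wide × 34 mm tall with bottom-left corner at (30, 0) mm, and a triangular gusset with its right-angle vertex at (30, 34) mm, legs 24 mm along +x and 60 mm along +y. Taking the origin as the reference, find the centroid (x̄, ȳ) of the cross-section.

vertical leg: A = 30 × 120 = 3600.00, centroid at (15.00, 60.00).
horizontal leg: A = 110 × 34 = 3740.00, centroid at (85.00, 17.00).
gusset: A = ½·24·60 = 720.00, centroid at (38.00, 54.00).
ΣA = 8060.00 mm², ΣAx̄ = 399260.00 mm³, ΣAȳ = 318460.00 mm³.
x̄ = 399260.00/8060.00 = 49.54 mm; ȳ = 318460.00/8060.00 = 39.51 mm.

x̄ = 49.54 mm, ȳ = 39.51 mm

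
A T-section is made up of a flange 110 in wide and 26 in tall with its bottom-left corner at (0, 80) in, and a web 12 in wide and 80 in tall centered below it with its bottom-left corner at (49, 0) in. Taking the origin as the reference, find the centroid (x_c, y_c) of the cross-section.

web: A = 12 × 80 = 960.00, centroid at (55.00, 40.00).
flange: A = 110 × 26 = 2860.00, centroid at (55.00, 93.00).
ΣA = 3820.00 in²
ΣAx_c = (960.00)(55.00) + (2860.00)(55.00) = 210100.00 in³
ΣAy_c = (960.00)(40.00) + (2860.00)(93.00) = 304380.00 in³
x_c = 210100.00 / 3820.00 = 55.00 in
y_c = 304380.00 / 3820.00 = 79.68 in

x_c = 55.00 in, y_c = 79.68 in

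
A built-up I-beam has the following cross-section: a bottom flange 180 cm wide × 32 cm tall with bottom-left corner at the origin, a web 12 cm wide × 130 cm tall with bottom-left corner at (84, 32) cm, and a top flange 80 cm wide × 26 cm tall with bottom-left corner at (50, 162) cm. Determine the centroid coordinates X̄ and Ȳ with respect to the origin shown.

bottom flange: A = 180 × 32 = 5760.00, centroid at (90.00, 16.00).
web: A = 12 × 130 = 1560.00, centroid at (90.00, 97.00).
top flange: A = 80 × 26 = 2080.00, centroid at (90.00, 175.00).
ΣA = 9400.00 cm²
ΣAX̄ = (5760.00)(90.00) + (1560.00)(90.00) + (2080.00)(90.00) = 846000.00 cm³
ΣAȲ = (5760.00)(16.00) + (1560.00)(97.00) + (2080.00)(175.00) = 607480.00 cm³
X̄ = 846000.00 / 9400.00 = 90.00 cm
Ȳ = 607480.00 / 9400.00 = 64.63 cm

X̄ = 90.00 cm, Ȳ = 64.63 cm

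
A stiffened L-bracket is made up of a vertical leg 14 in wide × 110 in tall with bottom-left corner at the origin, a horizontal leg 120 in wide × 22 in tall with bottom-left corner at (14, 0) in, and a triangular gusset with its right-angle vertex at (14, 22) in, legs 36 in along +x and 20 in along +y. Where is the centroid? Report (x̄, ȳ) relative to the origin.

x̄ = 47.47 in, ȳ = 27.33 in

vertical leg: A = 14 × 110 = 1540.00, centroid at (7.00, 55.00).
horizontal leg: A = 120 × 22 = 2640.00, centroid at (74.00, 11.00).
gusset: A = ½·36·20 = 360.00, centroid at (26.00, 28.67).
ΣA = 4540.00 in², ΣAx̄ = 215500.00 in³, ΣAȳ = 124060.00 in³.
x̄ = 215500.00/4540.00 = 47.47 in; ȳ = 124060.00/4540.00 = 27.33 in.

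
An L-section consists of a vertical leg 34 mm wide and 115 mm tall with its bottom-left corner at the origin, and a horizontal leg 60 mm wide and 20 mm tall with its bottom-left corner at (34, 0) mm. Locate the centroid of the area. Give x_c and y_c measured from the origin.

vertical leg: A = 34 × 115 = 3910.00, centroid at (17.00, 57.50).
horizontal leg: A = 60 × 20 = 1200.00, centroid at (64.00, 10.00).
ΣA = 5110.00 mm², ΣAx_c = 143270.00 mm³, ΣAy_c = 236825.00 mm³.
x_c = 143270.00/5110.00 = 28.04 mm; y_c = 236825.00/5110.00 = 46.35 mm.

x_c = 28.04 mm, y_c = 46.35 mm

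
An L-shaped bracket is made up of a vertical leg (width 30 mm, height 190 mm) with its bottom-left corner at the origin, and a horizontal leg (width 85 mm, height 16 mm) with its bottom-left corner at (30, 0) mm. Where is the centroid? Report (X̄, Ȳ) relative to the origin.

X̄ = 26.08 mm, Ȳ = 78.24 mm

vertical leg: A = 30 × 190 = 5700.00, centroid at (15.00, 95.00).
horizontal leg: A = 85 × 16 = 1360.00, centroid at (72.50, 8.00).
ΣA = 7060.00 mm², ΣAX̄ = 184100.00 mm³, ΣAȲ = 552380.00 mm³.
X̄ = 184100.00/7060.00 = 26.08 mm; Ȳ = 552380.00/7060.00 = 78.24 mm.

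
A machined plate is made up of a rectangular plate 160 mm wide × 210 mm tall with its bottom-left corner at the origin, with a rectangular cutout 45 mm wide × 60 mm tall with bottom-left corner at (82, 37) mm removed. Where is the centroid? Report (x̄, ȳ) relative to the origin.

plate: A = 160 × 210 = 33600.00, centroid at (80.00, 105.00).
hole: A = −(45 × 60) = -2700.00, centroid at (104.50, 67.00).
ΣA = 30900.00 mm², ΣAx̄ = 2405850.00 mm³, ΣAȳ = 3347100.00 mm³.
x̄ = 2405850.00/30900.00 = 77.86 mm; ȳ = 3347100.00/30900.00 = 108.32 mm.

x̄ = 77.86 mm, ȳ = 108.32 mm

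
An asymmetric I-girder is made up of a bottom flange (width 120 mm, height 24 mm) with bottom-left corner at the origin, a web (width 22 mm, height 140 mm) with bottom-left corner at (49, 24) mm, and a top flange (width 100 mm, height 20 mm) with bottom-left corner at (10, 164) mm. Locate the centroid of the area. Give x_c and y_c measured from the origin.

bottom flange: A = 120 × 24 = 2880.00, centroid at (60.00, 12.00).
web: A = 22 × 140 = 3080.00, centroid at (60.00, 94.00).
top flange: A = 100 × 20 = 2000.00, centroid at (60.00, 174.00).
ΣA = 7960.00 mm², ΣAx_c = 477600.00 mm³, ΣAy_c = 672080.00 mm³.
x_c = 477600.00/7960.00 = 60.00 mm; y_c = 672080.00/7960.00 = 84.43 mm.

x_c = 60.00 mm, y_c = 84.43 mm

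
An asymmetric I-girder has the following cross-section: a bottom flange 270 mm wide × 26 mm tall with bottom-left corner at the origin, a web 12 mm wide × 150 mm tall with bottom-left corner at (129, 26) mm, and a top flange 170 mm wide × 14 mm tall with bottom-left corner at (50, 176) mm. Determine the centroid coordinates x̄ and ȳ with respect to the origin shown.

bottom flange: A = 270 × 26 = 7020.00, centroid at (135.00, 13.00).
web: A = 12 × 150 = 1800.00, centroid at (135.00, 101.00).
top flange: A = 170 × 14 = 2380.00, centroid at (135.00, 183.00).
ΣA = 11200.00 mm²
ΣAx̄ = (7020.00)(135.00) + (1800.00)(135.00) + (2380.00)(135.00) = 1512000.00 mm³
ΣAȳ = (7020.00)(13.00) + (1800.00)(101.00) + (2380.00)(183.00) = 708600.00 mm³
x̄ = 1512000.00 / 11200.00 = 135.00 mm
ȳ = 708600.00 / 11200.00 = 63.27 mm

x̄ = 135.00 mm, ȳ = 63.27 mm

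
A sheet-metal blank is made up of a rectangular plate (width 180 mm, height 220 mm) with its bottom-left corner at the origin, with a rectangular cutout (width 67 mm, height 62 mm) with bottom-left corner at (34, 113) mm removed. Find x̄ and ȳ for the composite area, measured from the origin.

plate: A = 180 × 220 = 39600.00, centroid at (90.00, 110.00).
hole: A = −(67 × 62) = -4154.00, centroid at (67.50, 144.00).
ΣA = 35446.00 mm², ΣAx̄ = 3283605.00 mm³, ΣAȳ = 3757824.00 mm³.
x̄ = 3283605.00/35446.00 = 92.64 mm; ȳ = 3757824.00/35446.00 = 106.02 mm.

x̄ = 92.64 mm, ȳ = 106.02 mm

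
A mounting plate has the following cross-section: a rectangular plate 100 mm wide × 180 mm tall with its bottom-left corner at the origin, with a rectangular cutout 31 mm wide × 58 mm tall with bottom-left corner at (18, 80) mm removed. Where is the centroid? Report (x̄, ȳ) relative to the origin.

x̄ = 51.83 mm, ȳ = 87.89 mm

Part | A | x̄ᵢ | ȳᵢ | A·x̄ᵢ | A·ȳᵢ
plate | 18000.00 | 50.00 | 90.00 | 900000.00 | 1620000.00
hole | -1798.00 | 33.50 | 109.00 | -60233.00 | -195982.00
Σ | 16202.00 |  |  | 839767.00 | 1424018.00
x̄ = 839767.00 / 16202.00 = 51.83 mm
ȳ = 1424018.00 / 16202.00 = 87.89 mm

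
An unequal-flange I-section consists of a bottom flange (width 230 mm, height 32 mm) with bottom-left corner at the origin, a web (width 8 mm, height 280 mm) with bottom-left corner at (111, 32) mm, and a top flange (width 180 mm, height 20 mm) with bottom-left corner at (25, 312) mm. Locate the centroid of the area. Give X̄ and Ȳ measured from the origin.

Part | A | x̄ᵢ | ȳᵢ | A·x̄ᵢ | A·ȳᵢ
bottom flange | 7360.00 | 115.00 | 16.00 | 846400.00 | 117760.00
web | 2240.00 | 115.00 | 172.00 | 257600.00 | 385280.00
top flange | 3600.00 | 115.00 | 322.00 | 414000.00 | 1159200.00
Σ | 13200.00 |  |  | 1518000.00 | 1662240.00
X̄ = 1518000.00 / 13200.00 = 115.00 mm
Ȳ = 1662240.00 / 13200.00 = 125.93 mm

X̄ = 115.00 mm, Ȳ = 125.93 mm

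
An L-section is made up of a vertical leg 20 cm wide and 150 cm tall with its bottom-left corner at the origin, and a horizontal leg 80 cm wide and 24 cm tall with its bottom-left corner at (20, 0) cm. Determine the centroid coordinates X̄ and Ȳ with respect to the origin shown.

vertical leg: A = 20 × 150 = 3000.00, centroid at (10.00, 75.00).
horizontal leg: A = 80 × 24 = 1920.00, centroid at (60.00, 12.00).
ΣA = 4920.00 cm²
ΣAX̄ = (3000.00)(10.00) + (1920.00)(60.00) = 145200.00 cm³
ΣAȲ = (3000.00)(75.00) + (1920.00)(12.00) = 248040.00 cm³
X̄ = 145200.00 / 4920.00 = 29.51 cm
Ȳ = 248040.00 / 4920.00 = 50.41 cm

X̄ = 29.51 cm, Ȳ = 50.41 cm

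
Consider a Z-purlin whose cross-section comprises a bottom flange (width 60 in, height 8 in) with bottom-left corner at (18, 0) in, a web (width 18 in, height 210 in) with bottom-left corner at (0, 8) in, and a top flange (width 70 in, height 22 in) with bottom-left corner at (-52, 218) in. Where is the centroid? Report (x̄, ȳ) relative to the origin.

bottom flange: A = 60 × 8 = 480.00, centroid at (48.00, 4.00).
web: A = 18 × 210 = 3780.00, centroid at (9.00, 113.00).
top flange: A = 70 × 22 = 1540.00, centroid at (-17.00, 229.00).
ΣA = 5800.00 in²
ΣAx̄ = (480.00)(48.00) + (3780.00)(9.00) + (1540.00)(-17.00) = 30880.00 in³
ΣAȳ = (480.00)(4.00) + (3780.00)(113.00) + (1540.00)(229.00) = 781720.00 in³
x̄ = 30880.00 / 5800.00 = 5.32 in
ȳ = 781720.00 / 5800.00 = 134.78 in

x̄ = 5.32 in, ȳ = 134.78 in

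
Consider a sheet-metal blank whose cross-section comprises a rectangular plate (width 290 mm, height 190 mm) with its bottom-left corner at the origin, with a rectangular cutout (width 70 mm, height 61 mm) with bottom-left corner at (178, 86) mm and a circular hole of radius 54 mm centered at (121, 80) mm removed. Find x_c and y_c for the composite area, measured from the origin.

plate: A = 290 × 190 = 55100.00, centroid at (145.00, 95.00).
hole 1: A = −(70 × 61) = -4270.00, centroid at (213.00, 116.50).
hole 2: A = −π·54² = -9160.88, centroid at (121.00, 80.00).
ΣA = 41669.12 mm², ΣAx_c = 5971523.01 mm³, ΣAy_c = 4004174.27 mm³.
x_c = 5971523.01/41669.12 = 143.31 mm; y_c = 4004174.27/41669.12 = 96.09 mm.

x_c = 143.31 mm, y_c = 96.09 mm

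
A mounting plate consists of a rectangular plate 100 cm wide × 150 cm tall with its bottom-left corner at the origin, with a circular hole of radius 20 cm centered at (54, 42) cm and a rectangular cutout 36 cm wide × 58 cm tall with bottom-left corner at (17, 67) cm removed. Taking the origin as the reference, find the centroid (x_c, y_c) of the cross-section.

plate: A = 100 × 150 = 15000.00, centroid at (50.00, 75.00).
hole 1: A = −π·20² = -1256.64, centroid at (54.00, 42.00).
hole 2: A = −(36 × 58) = -2088.00, centroid at (35.00, 96.00).
ΣA = 11655.36 cm²
ΣAx_c = (15000.00)(50.00) + (-1256.64)(54.00) + (-2088.00)(35.00) = 609061.60 cm³
ΣAy_c = (15000.00)(75.00) + (-1256.64)(42.00) + (-2088.00)(96.00) = 871773.24 cm³
x_c = 609061.60 / 11655.36 = 52.26 cm
y_c = 871773.24 / 11655.36 = 74.80 cm

x_c = 52.26 cm, y_c = 74.80 cm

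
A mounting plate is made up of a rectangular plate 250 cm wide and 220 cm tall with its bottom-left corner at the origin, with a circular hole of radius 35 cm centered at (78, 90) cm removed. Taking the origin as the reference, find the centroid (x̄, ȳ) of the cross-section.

x̄ = 128.54 cm, ȳ = 111.50 cm

plate: A = 250 × 220 = 55000.00, centroid at (125.00, 110.00).
hole: A = −π·35² = -3848.45, centroid at (78.00, 90.00).
ΣA = 51151.55 cm², ΣAx̄ = 6574820.82 cm³, ΣAȳ = 5703639.41 cm³.
x̄ = 6574820.82/51151.55 = 128.54 cm; ȳ = 5703639.41/51151.55 = 111.50 cm.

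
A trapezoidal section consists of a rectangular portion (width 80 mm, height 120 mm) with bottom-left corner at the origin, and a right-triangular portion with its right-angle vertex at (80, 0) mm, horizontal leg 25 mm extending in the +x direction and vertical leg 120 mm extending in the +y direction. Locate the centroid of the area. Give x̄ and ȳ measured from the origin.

Part | A | x̄ᵢ | ȳᵢ | A·x̄ᵢ | A·ȳᵢ
rectangular portion | 9600.00 | 40.00 | 60.00 | 384000.00 | 576000.00
triangular portion | 1500.00 | 88.33 | 40.00 | 132500.00 | 60000.00
Σ | 11100.00 |  |  | 516500.00 | 636000.00
x̄ = 516500.00 / 11100.00 = 46.53 mm
ȳ = 636000.00 / 11100.00 = 57.30 mm

x̄ = 46.53 mm, ȳ = 57.30 mm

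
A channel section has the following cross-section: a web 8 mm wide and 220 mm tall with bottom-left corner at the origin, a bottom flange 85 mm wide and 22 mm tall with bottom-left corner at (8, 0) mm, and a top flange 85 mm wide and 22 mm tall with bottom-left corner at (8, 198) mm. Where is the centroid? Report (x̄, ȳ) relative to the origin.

web: A = 8 × 220 = 1760.00, centroid at (4.00, 110.00).
bottom flange: A = 85 × 22 = 1870.00, centroid at (50.50, 11.00).
top flange: A = 85 × 22 = 1870.00, centroid at (50.50, 209.00).
ΣA = 5500.00 mm²
ΣAx̄ = (1760.00)(4.00) + (1870.00)(50.50) + (1870.00)(50.50) = 195910.00 mm³
ΣAȳ = (1760.00)(110.00) + (1870.00)(11.00) + (1870.00)(209.00) = 605000.00 mm³
x̄ = 195910.00 / 5500.00 = 35.62 mm
ȳ = 605000.00 / 5500.00 = 110.00 mm

x̄ = 35.62 mm, ȳ = 110.00 mm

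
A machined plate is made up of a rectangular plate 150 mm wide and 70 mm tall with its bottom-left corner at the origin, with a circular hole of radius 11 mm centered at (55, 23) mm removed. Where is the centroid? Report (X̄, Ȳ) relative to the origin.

Part | A | x̄ᵢ | ȳᵢ | A·x̄ᵢ | A·ȳᵢ
plate | 10500.00 | 75.00 | 35.00 | 787500.00 | 367500.00
hole | -380.13 | 55.00 | 23.00 | -20907.30 | -8743.05
Σ | 10119.87 |  |  | 766592.70 | 358756.95
X̄ = 766592.70 / 10119.87 = 75.75 mm
Ȳ = 358756.95 / 10119.87 = 35.45 mm

X̄ = 75.75 mm, Ȳ = 35.45 mm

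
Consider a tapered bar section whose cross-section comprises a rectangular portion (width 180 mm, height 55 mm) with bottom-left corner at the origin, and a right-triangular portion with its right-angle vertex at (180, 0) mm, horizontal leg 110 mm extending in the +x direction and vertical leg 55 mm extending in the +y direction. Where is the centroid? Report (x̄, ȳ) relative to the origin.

rectangular portion: A = 180 × 55 = 9900.00, centroid at (90.00, 27.50).
triangular portion: A = ½·110·55 = 3025.00, centroid at (216.67, 18.33).
ΣA = 12925.00 mm²
ΣAx̄ = (9900.00)(90.00) + (3025.00)(216.67) = 1546416.67 mm³
ΣAȳ = (9900.00)(27.50) + (3025.00)(18.33) = 327708.33 mm³
x̄ = 1546416.67 / 12925.00 = 119.65 mm
ȳ = 327708.33 / 12925.00 = 25.35 mm

x̄ = 119.65 mm, ȳ = 25.35 mm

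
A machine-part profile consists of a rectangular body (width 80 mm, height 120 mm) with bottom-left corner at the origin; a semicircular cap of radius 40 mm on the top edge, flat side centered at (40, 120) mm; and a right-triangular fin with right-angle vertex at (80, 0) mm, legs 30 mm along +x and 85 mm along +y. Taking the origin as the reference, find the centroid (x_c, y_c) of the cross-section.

x_c = 44.76 mm, y_c = 71.43 mm

rectangular body: A = 80 × 120 = 9600.00, centroid at (40.00, 60.00).
semicircular top: A = ½π·40² = 2513.27, centroid at (40.00, 136.98).
triangular fin: A = ½·30·85 = 1275.00, centroid at (90.00, 28.33).
ΣA = 13388.27 mm², ΣAx_c = 599280.96 mm³, ΣAy_c = 956384.56 mm³.
x_c = 599280.96/13388.27 = 44.76 mm; y_c = 956384.56/13388.27 = 71.43 mm.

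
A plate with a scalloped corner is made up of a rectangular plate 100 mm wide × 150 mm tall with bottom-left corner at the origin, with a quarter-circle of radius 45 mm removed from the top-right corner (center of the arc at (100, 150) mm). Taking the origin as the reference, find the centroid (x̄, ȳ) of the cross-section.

plate: A = 100 × 150 = 15000.00, centroid at (50.00, 75.00).
removed quarter-circle: A = −¼π·45² = -1590.43, centroid at (80.90, 130.90).
ΣA = 13409.57 mm²
ΣAx̄ = (15000.00)(50.00) + (-1590.43)(80.90) = 621331.87 mm³
ΣAȳ = (15000.00)(75.00) + (-1590.43)(130.90) = 916810.31 mm³
x̄ = 621331.87 / 13409.57 = 46.33 mm
ȳ = 916810.31 / 13409.57 = 68.37 mm

x̄ = 46.33 mm, ȳ = 68.37 mm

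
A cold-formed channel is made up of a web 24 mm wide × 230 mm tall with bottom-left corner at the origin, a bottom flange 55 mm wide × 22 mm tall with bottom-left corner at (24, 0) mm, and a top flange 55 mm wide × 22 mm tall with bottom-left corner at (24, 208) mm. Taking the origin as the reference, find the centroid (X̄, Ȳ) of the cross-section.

web: A = 24 × 230 = 5520.00, centroid at (12.00, 115.00).
bottom flange: A = 55 × 22 = 1210.00, centroid at (51.50, 11.00).
top flange: A = 55 × 22 = 1210.00, centroid at (51.50, 219.00).
ΣA = 7940.00 mm², ΣAX̄ = 190870.00 mm³, ΣAȲ = 913100.00 mm³.
X̄ = 190870.00/7940.00 = 24.04 mm; Ȳ = 913100.00/7940.00 = 115.00 mm.

X̄ = 24.04 mm, Ȳ = 115.00 mm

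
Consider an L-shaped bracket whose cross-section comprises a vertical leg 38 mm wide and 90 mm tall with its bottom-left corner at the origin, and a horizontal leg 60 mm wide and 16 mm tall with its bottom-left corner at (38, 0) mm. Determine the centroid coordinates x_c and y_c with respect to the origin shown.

vertical leg: A = 38 × 90 = 3420.00, centroid at (19.00, 45.00).
horizontal leg: A = 60 × 16 = 960.00, centroid at (68.00, 8.00).
ΣA = 4380.00 mm², ΣAx_c = 130260.00 mm³, ΣAy_c = 161580.00 mm³.
x_c = 130260.00/4380.00 = 29.74 mm; y_c = 161580.00/4380.00 = 36.89 mm.

x_c = 29.74 mm, y_c = 36.89 mm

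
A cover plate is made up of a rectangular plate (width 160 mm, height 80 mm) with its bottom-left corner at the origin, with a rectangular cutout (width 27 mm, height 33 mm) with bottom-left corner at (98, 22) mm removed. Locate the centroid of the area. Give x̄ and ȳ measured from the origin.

plate: A = 160 × 80 = 12800.00, centroid at (80.00, 40.00).
hole: A = −(27 × 33) = -891.00, centroid at (111.50, 38.50).
ΣA = 11909.00 mm²
ΣAx̄ = (12800.00)(80.00) + (-891.00)(111.50) = 924653.50 mm³
ΣAȳ = (12800.00)(40.00) + (-891.00)(38.50) = 477696.50 mm³
x̄ = 924653.50 / 11909.00 = 77.64 mm
ȳ = 477696.50 / 11909.00 = 40.11 mm

x̄ = 77.64 mm, ȳ = 40.11 mm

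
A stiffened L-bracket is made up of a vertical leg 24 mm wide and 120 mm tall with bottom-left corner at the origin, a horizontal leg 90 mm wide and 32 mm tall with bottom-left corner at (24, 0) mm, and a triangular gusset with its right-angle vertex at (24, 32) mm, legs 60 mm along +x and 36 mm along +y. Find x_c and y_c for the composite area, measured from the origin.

x_c = 41.05 mm, y_c = 38.95 mm

Part | A | x̄ᵢ | ȳᵢ | A·x̄ᵢ | A·ȳᵢ
vertical leg | 2880.00 | 12.00 | 60.00 | 34560.00 | 172800.00
horizontal leg | 2880.00 | 69.00 | 16.00 | 198720.00 | 46080.00
gusset | 1080.00 | 44.00 | 44.00 | 47520.00 | 47520.00
Σ | 6840.00 |  |  | 280800.00 | 266400.00
x_c = 280800.00 / 6840.00 = 41.05 mm
y_c = 266400.00 / 6840.00 = 38.95 mm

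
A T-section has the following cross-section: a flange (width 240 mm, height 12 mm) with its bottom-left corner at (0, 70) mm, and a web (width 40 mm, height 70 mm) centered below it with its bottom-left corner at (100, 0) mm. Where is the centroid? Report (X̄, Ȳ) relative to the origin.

web: A = 40 × 70 = 2800.00, centroid at (120.00, 35.00).
flange: A = 240 × 12 = 2880.00, centroid at (120.00, 76.00).
ΣA = 5680.00 mm², ΣAX̄ = 681600.00 mm³, ΣAȲ = 316880.00 mm³.
X̄ = 681600.00/5680.00 = 120.00 mm; Ȳ = 316880.00/5680.00 = 55.79 mm.

X̄ = 120.00 mm, Ȳ = 55.79 mm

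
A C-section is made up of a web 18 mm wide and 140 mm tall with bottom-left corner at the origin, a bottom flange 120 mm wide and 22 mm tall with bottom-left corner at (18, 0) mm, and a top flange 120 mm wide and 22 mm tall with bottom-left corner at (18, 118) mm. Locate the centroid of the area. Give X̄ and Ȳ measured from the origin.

web: A = 18 × 140 = 2520.00, centroid at (9.00, 70.00).
bottom flange: A = 120 × 22 = 2640.00, centroid at (78.00, 11.00).
top flange: A = 120 × 22 = 2640.00, centroid at (78.00, 129.00).
ΣA = 7800.00 mm², ΣAX̄ = 434520.00 mm³, ΣAȲ = 546000.00 mm³.
X̄ = 434520.00/7800.00 = 55.71 mm; Ȳ = 546000.00/7800.00 = 70.00 mm.

X̄ = 55.71 mm, Ȳ = 70.00 mm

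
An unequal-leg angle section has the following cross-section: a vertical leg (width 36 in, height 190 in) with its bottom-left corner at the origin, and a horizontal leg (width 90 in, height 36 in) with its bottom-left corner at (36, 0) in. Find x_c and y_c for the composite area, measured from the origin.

vertical leg: A = 36 × 190 = 6840.00, centroid at (18.00, 95.00).
horizontal leg: A = 90 × 36 = 3240.00, centroid at (81.00, 18.00).
ΣA = 10080.00 in²
ΣAx_c = (6840.00)(18.00) + (3240.00)(81.00) = 385560.00 in³
ΣAy_c = (6840.00)(95.00) + (3240.00)(18.00) = 708120.00 in³
x_c = 385560.00 / 10080.00 = 38.25 in
y_c = 708120.00 / 10080.00 = 70.25 in

x_c = 38.25 in, y_c = 70.25 in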